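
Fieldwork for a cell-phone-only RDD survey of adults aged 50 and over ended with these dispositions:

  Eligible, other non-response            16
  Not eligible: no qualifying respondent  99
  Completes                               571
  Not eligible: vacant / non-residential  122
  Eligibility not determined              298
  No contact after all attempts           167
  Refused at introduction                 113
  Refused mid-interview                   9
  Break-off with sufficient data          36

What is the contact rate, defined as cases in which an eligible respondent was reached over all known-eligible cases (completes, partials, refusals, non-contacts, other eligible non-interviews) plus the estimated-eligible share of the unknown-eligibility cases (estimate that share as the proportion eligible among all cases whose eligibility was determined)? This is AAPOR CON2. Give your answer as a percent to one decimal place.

Refusals = 113 + 9 = 122
Ineligible = 99 + 122 = 221
Top: 571 + 36 + 122 + 16 = 745
Known eligible: 571 + 36 + 122 + 167 + 16 = 912
e = 912 / (912 + 221) = 912 / 1133 = 0.8049
e × U: 0.8049 × 298 = 239.86
Denominator: 912 + 239.86 = 1151.86
CON2 = 745 / 1151.86 = 0.6468

64.7%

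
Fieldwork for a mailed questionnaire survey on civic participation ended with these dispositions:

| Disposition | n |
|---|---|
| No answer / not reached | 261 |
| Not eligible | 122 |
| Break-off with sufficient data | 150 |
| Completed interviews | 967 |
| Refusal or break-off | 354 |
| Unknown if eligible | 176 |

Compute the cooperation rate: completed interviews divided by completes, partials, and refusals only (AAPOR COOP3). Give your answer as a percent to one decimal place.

65.7%

Numerator: 967
Denominator: 967 + 150 + 354 = 1471
COOP3 = 967 / 1471 = 0.6574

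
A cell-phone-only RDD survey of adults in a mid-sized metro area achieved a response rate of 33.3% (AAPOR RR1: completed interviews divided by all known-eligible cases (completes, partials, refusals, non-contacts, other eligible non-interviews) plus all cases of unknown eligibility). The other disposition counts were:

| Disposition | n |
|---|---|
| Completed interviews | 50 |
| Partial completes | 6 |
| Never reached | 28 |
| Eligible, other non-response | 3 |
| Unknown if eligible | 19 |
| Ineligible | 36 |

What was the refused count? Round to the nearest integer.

RR1 = 50 / D = 0.333
D = 50 / 0.333 = 150.2
Rest of base = 106
refused = 150.2 − 106 ≈ 44

44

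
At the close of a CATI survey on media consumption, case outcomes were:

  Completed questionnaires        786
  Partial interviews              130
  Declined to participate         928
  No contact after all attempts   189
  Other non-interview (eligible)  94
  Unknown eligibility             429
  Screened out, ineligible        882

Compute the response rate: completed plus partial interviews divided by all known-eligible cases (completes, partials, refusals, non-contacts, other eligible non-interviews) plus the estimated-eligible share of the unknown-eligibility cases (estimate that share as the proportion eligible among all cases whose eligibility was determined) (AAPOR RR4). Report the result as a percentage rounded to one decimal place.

Top: 786 + 130 = 916
Known eligible: 786 + 130 + 928 + 189 + 94 = 2127
e = 2127 / (2127 + 882) = 2127 / 3009 = 0.7069
Eligible share of unknowns: 0.7069 × 429 = 303.26
Denom: 2127 + 303.26 = 2430.26
RR4 = 916 / 2430.26 = 0.3769

37.7%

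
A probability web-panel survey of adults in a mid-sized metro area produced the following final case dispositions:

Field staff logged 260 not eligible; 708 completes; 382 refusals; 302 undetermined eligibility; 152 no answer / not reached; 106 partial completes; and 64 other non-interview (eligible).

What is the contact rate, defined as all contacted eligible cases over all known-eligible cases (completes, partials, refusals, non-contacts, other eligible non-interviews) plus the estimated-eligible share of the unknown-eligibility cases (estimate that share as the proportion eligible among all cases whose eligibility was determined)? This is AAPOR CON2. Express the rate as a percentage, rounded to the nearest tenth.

Num: 708 + 106 + 382 + 64 = 1260
Known eligible: 708 + 106 + 382 + 152 + 64 = 1412
e = 1412 / (1412 + 260) = 1412 / 1672 = 0.8445
e × U: 0.8445 × 302 = 255.04
Base: 1412 + 255.04 = 1667.04
CON2 = 1260 / 1667.04 = 0.7558

75.6%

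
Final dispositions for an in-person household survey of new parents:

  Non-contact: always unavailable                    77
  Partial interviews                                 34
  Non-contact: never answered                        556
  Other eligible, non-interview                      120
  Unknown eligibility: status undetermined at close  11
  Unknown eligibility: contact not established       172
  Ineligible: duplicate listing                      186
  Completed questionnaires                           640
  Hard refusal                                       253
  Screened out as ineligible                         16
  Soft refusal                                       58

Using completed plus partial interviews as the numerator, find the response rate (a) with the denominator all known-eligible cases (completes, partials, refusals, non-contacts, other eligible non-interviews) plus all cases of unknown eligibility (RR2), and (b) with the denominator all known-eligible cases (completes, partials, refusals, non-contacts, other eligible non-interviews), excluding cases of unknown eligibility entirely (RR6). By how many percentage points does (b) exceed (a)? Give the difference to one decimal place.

Refusals = 253 + 58 = 311
No answer / not reached = 556 + 77 = 633
Eligibility not determined = 172 + 11 = 183
Out of scope = 16 + 186 = 202
Numerator → 640 + 34 = 674
Base → 640 + 34 + 311 + 633 + 120 + 183 = 1921
RR2 = 674 / 1921 = 0.3509
Base → 640 + 34 + 311 + 633 + 120 = 1738
RR6 = 674 / 1738 = 0.3878
Difference = 38.78 − 35.09 = 3.69 percentage points

3.7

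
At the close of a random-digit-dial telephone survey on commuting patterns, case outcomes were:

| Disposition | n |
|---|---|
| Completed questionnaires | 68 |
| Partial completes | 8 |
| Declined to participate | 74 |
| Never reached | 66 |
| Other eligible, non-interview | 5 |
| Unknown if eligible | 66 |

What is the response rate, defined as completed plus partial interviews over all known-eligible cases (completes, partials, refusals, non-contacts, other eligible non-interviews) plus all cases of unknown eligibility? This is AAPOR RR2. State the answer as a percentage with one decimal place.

Top: 68 + 8 = 76
Denom: 68 + 8 + 74 + 66 + 5 + 66 = 287
RR2 = 76 / 287 = 0.2648

26.5%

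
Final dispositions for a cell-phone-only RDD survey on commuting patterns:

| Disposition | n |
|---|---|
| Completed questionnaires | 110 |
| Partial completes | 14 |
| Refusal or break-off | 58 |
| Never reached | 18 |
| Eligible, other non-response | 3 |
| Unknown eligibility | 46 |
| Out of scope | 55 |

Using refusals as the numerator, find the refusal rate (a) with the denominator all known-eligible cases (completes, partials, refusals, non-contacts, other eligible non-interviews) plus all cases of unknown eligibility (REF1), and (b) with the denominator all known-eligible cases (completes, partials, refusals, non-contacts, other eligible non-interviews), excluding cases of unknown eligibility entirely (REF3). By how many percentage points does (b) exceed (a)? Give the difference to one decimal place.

5.3

Num = 58
Base = 110 + 14 + 58 + 18 + 3 + 46 = 249
REF1 = 58 / 249 = 0.2329
Base = 110 + 14 + 58 + 18 + 3 = 203
REF3 = 58 / 203 = 0.2857
Difference = 28.57 − 23.29 = 5.28 percentage points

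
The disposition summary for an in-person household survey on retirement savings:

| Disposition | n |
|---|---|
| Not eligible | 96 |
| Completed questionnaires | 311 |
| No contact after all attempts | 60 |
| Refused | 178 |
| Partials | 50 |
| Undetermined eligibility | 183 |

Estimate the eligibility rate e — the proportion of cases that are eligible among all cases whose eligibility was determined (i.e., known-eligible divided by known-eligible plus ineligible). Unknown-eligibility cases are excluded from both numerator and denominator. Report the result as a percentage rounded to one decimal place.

Eligible (known) = 311 + 50 + 178 + 60 = 599
e = 599 / (599 + 96) = 599 / 695 = 0.8619

86.2%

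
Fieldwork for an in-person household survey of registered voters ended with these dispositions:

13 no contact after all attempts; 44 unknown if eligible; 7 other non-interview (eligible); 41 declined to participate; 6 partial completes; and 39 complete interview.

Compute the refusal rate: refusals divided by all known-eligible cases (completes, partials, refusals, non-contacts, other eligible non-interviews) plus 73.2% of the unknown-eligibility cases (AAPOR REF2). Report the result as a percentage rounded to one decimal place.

29.7%

Num: 41
Known eligible: 39 + 6 + 41 + 13 + 7 = 106
e × U: 0.7320 × 44 = 32.21
Base: 106 + 32.21 = 138.21
REF2 = 41 / 138.21 = 0.2967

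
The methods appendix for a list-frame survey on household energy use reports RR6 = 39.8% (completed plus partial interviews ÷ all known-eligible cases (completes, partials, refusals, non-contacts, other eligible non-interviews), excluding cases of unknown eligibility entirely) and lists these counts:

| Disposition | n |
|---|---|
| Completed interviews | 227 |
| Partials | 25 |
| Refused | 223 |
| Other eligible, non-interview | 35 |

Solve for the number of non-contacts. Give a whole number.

123

Top = 227 + 25 = 252
RR6 = 252 / D = 0.398
D = 252 / 0.398 = 633.2
Other denominator terms total 510
non-contacts = 633.2 − 510 ≈ 123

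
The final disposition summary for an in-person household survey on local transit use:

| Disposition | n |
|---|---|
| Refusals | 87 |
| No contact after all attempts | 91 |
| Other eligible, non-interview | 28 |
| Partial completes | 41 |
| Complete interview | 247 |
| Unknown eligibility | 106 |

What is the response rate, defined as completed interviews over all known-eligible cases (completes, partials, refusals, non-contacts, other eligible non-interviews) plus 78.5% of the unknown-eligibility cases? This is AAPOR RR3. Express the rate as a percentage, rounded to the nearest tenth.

42.8%

Num: 247
Eligible (known): 247 + 41 + 87 + 91 + 28 = 494
e × U: 0.7850 × 106 = 83.21
Base: 494 + 83.21 = 577.21
RR3 = 247 / 577.21 = 0.4279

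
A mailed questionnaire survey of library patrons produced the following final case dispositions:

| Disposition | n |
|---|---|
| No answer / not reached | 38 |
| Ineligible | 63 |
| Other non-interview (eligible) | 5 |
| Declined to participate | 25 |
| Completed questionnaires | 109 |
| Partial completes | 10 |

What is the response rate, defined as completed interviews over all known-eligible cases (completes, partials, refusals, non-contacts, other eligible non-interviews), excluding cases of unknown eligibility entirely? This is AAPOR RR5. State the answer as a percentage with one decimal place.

58.3%

Top: 109
Base: 109 + 10 + 25 + 38 + 5 = 187
RR5 = 109 / 187 = 0.5829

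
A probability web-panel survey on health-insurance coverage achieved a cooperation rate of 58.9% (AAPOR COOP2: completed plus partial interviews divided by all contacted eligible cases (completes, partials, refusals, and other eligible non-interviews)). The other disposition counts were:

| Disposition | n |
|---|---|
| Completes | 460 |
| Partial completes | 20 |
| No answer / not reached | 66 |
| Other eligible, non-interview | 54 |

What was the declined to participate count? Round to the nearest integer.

Top → 460 + 20 = 480
COOP2 = 480 / D = 0.589
D = 480 / 0.589 = 814.9
Rest of base = 534
declined to participate = 814.9 − 534 ≈ 281

281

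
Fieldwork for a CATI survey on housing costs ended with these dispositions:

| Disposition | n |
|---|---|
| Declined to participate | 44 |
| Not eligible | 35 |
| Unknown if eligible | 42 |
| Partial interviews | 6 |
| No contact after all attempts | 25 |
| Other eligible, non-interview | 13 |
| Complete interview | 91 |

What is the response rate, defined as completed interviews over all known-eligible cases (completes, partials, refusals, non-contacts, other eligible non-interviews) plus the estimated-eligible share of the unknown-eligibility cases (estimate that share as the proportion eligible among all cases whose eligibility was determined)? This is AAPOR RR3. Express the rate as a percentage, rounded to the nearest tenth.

42.5%

Numerator → 91
Determined eligible → 91 + 6 + 44 + 25 + 13 = 179
e = 179 / (179 + 35) = 179 / 214 = 0.8364
Eligible share of unknowns → 0.8364 × 42 = 35.13
Denominator → 179 + 35.13 = 214.13
RR3 = 91 / 214.13 = 0.4250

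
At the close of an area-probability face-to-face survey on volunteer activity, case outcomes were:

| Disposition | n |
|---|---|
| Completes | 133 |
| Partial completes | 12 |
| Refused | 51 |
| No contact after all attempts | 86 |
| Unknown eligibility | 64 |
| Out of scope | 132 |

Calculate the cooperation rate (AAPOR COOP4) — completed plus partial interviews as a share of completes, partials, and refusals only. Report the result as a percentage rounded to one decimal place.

Numerator: 133 + 12 = 145
Denominator: 133 + 12 + 51 = 196
COOP4 = 145 / 196 = 0.7398

74.0%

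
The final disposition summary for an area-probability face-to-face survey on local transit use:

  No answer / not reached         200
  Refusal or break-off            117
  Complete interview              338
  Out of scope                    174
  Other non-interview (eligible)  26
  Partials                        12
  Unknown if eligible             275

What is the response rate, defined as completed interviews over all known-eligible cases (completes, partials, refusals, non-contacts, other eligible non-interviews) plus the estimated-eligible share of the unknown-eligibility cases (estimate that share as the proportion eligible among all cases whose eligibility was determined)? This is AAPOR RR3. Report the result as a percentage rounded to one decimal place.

37.0%

Numerator: 338
Eligible (known): 338 + 12 + 117 + 200 + 26 = 693
e = 693 / (693 + 174) = 693 / 867 = 0.7993
Eligible share of unknowns: 0.7993 × 275 = 219.81
Denominator: 693 + 219.81 = 912.81
RR3 = 338 / 912.81 = 0.3703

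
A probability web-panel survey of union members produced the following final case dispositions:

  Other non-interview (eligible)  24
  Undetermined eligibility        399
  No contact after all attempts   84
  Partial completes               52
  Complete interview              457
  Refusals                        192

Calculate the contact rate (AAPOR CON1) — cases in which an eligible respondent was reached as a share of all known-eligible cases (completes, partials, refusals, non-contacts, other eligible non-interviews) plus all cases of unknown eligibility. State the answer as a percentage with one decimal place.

Numerator = 457 + 52 + 192 + 24 = 725
Denominator = 457 + 52 + 192 + 84 + 24 + 399 = 1208
CON1 = 725 / 1208 = 0.6002

60.0%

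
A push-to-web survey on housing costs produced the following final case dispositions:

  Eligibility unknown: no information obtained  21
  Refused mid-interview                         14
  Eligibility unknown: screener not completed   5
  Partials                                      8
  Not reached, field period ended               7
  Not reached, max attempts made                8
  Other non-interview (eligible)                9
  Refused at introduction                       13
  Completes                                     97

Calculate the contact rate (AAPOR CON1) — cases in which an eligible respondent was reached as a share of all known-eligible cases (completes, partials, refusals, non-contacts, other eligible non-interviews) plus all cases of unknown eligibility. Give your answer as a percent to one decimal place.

Refusal or break-off = 13 + 14 = 27
No contact after all attempts = 7 + 8 = 15
Unknown eligibility = 5 + 21 = 26
Num: 97 + 8 + 27 + 9 = 141
Denom: 97 + 8 + 27 + 15 + 9 + 26 = 182
CON1 = 141 / 182 = 0.7747

77.5%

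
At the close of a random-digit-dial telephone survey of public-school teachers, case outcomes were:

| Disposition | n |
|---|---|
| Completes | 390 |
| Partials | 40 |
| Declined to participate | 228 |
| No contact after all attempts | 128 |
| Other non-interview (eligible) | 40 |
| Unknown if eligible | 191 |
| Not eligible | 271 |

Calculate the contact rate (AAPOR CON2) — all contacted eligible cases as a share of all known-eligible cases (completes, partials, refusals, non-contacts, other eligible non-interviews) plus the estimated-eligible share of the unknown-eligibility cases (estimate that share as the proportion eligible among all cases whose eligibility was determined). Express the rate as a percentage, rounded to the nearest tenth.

72.0%

Num = 390 + 40 + 228 + 40 = 698
Known eligible = 390 + 40 + 228 + 128 + 40 = 826
e = 826 / (826 + 271) = 826 / 1097 = 0.7530
Eligible share of unknowns = 0.7530 × 191 = 143.82
Base = 826 + 143.82 = 969.82
CON2 = 698 / 969.82 = 0.7197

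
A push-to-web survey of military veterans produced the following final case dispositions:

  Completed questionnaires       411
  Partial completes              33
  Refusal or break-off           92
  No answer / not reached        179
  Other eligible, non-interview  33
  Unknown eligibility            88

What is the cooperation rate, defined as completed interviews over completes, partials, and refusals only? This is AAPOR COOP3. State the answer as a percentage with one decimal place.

Numerator: 411
Denom: 411 + 33 + 92 = 536
COOP3 = 411 / 536 = 0.7668

76.7%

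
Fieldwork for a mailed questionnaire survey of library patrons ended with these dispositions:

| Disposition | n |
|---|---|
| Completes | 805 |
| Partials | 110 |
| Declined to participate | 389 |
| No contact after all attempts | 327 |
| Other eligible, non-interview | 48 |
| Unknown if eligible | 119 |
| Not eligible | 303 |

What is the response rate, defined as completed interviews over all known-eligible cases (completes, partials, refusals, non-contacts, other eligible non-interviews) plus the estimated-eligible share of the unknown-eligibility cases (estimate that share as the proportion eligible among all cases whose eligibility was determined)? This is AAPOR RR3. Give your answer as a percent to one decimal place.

45.2%

Numerator → 805
Determined eligible → 805 + 110 + 389 + 327 + 48 = 1679
e = 1679 / (1679 + 303) = 1679 / 1982 = 0.8471
e × U → 0.8471 × 119 = 100.80
Denom → 1679 + 100.80 = 1779.80
RR3 = 805 / 1779.80 = 0.4523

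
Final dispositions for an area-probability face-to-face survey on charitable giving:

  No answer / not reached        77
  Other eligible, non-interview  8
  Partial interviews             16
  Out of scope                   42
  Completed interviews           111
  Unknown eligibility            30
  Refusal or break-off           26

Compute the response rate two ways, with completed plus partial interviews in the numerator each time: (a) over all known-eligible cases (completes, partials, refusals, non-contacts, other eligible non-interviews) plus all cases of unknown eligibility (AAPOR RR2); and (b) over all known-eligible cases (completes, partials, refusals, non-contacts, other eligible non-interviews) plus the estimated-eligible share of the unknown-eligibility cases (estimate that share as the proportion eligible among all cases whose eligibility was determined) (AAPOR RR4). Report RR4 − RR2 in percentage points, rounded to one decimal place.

Num: 111 + 16 = 127
Denominator: 111 + 16 + 26 + 77 + 8 + 30 = 268
RR2 = 127 / 268 = 0.4739
Determined eligible: 111 + 16 + 26 + 77 + 8 = 238
e = 238 / (238 + 42) = 238 / 280 = 0.8500
e × U: 0.8500 × 30 = 25.50
Denominator: 238 + 25.50 = 263.50
RR4 = 127 / 263.50 = 0.4820
Difference = 48.20 − 47.39 = 0.81 percentage points

0.8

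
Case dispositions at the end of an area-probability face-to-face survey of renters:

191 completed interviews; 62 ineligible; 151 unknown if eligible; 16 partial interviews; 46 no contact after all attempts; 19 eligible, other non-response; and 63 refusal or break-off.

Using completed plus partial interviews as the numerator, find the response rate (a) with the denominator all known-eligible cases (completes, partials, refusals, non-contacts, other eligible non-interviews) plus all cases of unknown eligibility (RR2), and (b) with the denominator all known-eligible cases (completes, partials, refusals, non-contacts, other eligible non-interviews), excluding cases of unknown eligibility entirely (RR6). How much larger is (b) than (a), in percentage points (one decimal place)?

Numerator → 191 + 16 = 207
Base → 191 + 16 + 63 + 46 + 19 + 151 = 486
RR2 = 207 / 486 = 0.4259
Base → 191 + 16 + 63 + 46 + 19 = 335
RR6 = 207 / 335 = 0.6179
Difference = 61.79 − 42.59 = 19.20 percentage points

19.2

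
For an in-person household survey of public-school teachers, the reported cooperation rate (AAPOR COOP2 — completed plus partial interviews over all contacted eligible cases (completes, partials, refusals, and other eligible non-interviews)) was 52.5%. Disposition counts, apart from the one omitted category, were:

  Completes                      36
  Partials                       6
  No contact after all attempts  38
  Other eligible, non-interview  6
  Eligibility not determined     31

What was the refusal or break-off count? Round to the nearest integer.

Num → 36 + 6 = 42
COOP2 = 42 / D = 0.525
D = 42 / 0.525 = 80.0
Rest of base = 48
refusal or break-off = 80.0 − 48 ≈ 32

32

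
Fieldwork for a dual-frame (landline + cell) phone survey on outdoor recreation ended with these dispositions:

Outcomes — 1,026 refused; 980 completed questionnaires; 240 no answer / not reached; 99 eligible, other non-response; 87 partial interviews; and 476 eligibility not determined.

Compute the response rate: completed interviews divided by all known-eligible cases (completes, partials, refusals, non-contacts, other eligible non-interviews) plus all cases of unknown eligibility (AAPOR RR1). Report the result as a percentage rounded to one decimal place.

Numerator → 980
Denom → 980 + 87 + 1026 + 240 + 99 + 476 = 2908
RR1 = 980 / 2908 = 0.3370

33.7%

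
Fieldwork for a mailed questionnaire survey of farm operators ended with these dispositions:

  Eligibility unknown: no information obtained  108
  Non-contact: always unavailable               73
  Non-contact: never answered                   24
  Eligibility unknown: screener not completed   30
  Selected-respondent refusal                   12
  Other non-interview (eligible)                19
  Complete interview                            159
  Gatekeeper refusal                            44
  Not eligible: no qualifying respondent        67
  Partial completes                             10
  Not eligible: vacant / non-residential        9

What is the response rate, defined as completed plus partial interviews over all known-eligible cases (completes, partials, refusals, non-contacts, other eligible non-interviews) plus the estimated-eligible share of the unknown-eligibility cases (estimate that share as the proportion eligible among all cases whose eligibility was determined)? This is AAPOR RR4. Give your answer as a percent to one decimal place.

Refusals = 44 + 12 = 56
Non-contacts = 24 + 73 = 97
Unknown eligibility = 30 + 108 = 138
Not eligible = 67 + 9 = 76
Numerator = 159 + 10 = 169
Eligible (known) = 159 + 10 + 56 + 97 + 19 = 341
e = 341 / (341 + 76) = 341 / 417 = 0.8177
Eligible share of unknowns = 0.8177 × 138 = 112.84
Denom = 341 + 112.84 = 453.84
RR4 = 169 / 453.84 = 0.3724

37.2%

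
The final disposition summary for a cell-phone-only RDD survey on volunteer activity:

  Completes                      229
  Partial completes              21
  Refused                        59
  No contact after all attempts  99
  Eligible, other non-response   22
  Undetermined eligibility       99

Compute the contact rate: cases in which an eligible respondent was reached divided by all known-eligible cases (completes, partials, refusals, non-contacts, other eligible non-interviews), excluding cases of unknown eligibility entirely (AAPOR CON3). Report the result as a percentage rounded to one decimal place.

77.0%

Numerator → 229 + 21 + 59 + 22 = 331
Denom → 229 + 21 + 59 + 99 + 22 = 430
CON3 = 331 / 430 = 0.7698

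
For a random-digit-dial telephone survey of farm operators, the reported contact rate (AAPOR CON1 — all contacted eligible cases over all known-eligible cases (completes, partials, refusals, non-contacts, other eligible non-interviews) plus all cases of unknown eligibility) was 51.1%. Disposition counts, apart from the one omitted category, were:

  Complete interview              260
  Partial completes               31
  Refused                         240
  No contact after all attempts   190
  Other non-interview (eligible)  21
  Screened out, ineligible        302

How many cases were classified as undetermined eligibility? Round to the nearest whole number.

Num → 260 + 31 + 240 + 21 = 552
CON1 = 552 / D = 0.511
D = 552 / 0.511 = 1080.2
Remaining denominator categories sum to 742
undetermined eligibility = 1080.2 − 742 ≈ 338

338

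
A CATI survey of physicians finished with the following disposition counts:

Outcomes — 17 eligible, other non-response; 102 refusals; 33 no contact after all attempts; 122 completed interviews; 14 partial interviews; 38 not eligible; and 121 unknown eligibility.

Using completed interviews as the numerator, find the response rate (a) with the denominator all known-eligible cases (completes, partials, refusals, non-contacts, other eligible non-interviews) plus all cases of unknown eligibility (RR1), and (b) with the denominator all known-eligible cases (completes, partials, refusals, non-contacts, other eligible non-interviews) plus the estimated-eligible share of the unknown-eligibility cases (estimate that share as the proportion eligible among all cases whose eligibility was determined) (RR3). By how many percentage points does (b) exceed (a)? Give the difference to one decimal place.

1.1

Numerator → 122
Denom → 122 + 14 + 102 + 33 + 17 + 121 = 409
RR1 = 122 / 409 = 0.2983
Determined eligible → 122 + 14 + 102 + 33 + 17 = 288
e = 288 / (288 + 38) = 288 / 326 = 0.8834
e × U → 0.8834 × 121 = 106.89
Denom → 288 + 106.89 = 394.89
RR3 = 122 / 394.89 = 0.3089
Difference = 30.89 − 29.83 = 1.06 percentage points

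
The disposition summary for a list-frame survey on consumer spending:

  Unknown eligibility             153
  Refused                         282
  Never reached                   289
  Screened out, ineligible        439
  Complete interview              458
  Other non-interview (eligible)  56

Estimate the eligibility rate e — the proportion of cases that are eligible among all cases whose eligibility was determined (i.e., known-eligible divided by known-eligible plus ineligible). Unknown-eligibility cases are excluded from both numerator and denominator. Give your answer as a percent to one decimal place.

Eligible (known) → 458 + 282 + 289 + 56 = 1085
e = 1085 / (1085 + 439) = 1085 / 1524 = 0.7119

71.2%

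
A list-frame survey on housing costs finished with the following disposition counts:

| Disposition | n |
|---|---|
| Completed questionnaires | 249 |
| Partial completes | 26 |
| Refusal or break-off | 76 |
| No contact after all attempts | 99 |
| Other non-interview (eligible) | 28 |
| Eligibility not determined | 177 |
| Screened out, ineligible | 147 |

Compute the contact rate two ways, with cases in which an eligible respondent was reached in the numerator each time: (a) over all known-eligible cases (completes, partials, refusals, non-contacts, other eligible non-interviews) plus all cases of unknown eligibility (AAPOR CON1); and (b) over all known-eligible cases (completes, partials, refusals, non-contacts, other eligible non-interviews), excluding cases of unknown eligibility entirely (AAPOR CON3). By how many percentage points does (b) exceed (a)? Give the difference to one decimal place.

Num = 249 + 26 + 76 + 28 = 379
Base = 249 + 26 + 76 + 99 + 28 + 177 = 655
CON1 = 379 / 655 = 0.5786
Base = 249 + 26 + 76 + 99 + 28 = 478
CON3 = 379 / 478 = 0.7929
Difference = 79.29 − 57.86 = 21.43 percentage points

21.4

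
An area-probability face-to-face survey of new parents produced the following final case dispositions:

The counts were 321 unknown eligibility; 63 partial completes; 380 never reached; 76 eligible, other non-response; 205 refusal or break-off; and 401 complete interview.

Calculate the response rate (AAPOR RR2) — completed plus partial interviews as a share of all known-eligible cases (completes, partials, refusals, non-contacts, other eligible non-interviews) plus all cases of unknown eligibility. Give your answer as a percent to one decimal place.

32.1%

Top: 401 + 63 = 464
Denom: 401 + 63 + 205 + 380 + 76 + 321 = 1446
RR2 = 464 / 1446 = 0.3209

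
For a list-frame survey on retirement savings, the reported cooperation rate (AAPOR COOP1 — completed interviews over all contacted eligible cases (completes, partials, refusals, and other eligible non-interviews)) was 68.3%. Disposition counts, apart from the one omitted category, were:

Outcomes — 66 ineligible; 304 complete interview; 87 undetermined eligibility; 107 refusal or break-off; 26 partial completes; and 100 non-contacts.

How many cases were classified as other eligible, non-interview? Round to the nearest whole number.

8

COOP1 = 304 / D = 0.683
D = 304 / 0.683 = 445.1
Other denominator terms total 437
other eligible, non-interview = 445.1 − 437 ≈ 8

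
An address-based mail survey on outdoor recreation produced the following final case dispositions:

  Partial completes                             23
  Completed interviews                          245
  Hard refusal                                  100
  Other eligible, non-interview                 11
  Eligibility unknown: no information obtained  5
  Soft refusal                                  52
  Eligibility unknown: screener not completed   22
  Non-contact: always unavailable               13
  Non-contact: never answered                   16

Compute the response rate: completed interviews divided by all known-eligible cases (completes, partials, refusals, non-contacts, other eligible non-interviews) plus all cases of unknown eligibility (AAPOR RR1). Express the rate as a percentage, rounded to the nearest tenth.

Refusals = 100 + 52 = 152
Non-contacts = 16 + 13 = 29
Unknown if eligible = 22 + 5 = 27
Numerator: 245
Denominator: 245 + 23 + 152 + 29 + 11 + 27 = 487
RR1 = 245 / 487 = 0.5031

50.3%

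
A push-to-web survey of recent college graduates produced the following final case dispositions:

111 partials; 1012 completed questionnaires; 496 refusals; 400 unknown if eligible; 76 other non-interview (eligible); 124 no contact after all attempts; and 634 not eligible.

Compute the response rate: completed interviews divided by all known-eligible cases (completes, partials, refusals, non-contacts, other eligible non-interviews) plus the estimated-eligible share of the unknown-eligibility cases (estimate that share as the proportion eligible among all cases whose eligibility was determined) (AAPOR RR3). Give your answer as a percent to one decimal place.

Num → 1012
Eligible (known) → 1012 + 111 + 496 + 124 + 76 = 1819
e = 1819 / (1819 + 634) = 1819 / 2453 = 0.7415
e × U → 0.7415 × 400 = 296.60
Denom → 1819 + 296.60 = 2115.60
RR3 = 1012 / 2115.60 = 0.4784

47.8%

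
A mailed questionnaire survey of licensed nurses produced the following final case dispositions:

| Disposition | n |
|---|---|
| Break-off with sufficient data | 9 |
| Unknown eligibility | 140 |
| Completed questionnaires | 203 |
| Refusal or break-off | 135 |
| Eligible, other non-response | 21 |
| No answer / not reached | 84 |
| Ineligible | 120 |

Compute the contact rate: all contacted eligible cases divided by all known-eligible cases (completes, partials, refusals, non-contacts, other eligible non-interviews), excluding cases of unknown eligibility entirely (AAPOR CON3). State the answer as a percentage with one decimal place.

Numerator = 203 + 9 + 135 + 21 = 368
Denom = 203 + 9 + 135 + 84 + 21 = 452
CON3 = 368 / 452 = 0.8142

81.4%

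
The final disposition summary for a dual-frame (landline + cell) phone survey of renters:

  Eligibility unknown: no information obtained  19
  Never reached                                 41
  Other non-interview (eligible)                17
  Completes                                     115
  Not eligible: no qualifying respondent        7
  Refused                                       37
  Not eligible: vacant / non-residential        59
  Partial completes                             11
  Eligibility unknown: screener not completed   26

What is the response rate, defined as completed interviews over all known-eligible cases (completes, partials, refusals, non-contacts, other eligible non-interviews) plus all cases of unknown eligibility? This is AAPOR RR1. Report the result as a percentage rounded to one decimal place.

Eligibility not determined = 26 + 19 = 45
Out of scope = 7 + 59 = 66
Numerator: 115
Base: 115 + 11 + 37 + 41 + 17 + 45 = 266
RR1 = 115 / 266 = 0.4323

43.2%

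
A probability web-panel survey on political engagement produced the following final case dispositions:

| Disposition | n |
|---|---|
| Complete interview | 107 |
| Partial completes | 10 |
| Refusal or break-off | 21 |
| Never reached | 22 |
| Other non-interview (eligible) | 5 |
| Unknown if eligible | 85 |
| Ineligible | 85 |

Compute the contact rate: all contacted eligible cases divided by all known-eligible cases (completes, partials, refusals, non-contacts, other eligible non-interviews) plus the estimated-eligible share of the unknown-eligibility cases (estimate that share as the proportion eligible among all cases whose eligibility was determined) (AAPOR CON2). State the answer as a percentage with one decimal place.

Numerator = 107 + 10 + 21 + 5 = 143
Known eligible = 107 + 10 + 21 + 22 + 5 = 165
e = 165 / (165 + 85) = 165 / 250 = 0.6600
Eligible share of unknowns = 0.6600 × 85 = 56.10
Base = 165 + 56.10 = 221.10
CON2 = 143 / 221.10 = 0.6468

64.7%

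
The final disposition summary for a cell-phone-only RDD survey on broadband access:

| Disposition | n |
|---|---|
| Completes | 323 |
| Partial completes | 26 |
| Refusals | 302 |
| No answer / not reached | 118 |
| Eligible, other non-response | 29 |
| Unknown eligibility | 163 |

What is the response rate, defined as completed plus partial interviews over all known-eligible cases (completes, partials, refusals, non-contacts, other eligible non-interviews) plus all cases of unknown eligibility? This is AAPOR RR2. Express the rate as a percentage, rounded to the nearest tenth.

36.3%

Top: 323 + 26 = 349
Base: 323 + 26 + 302 + 118 + 29 + 163 = 961
RR2 = 349 / 961 = 0.3632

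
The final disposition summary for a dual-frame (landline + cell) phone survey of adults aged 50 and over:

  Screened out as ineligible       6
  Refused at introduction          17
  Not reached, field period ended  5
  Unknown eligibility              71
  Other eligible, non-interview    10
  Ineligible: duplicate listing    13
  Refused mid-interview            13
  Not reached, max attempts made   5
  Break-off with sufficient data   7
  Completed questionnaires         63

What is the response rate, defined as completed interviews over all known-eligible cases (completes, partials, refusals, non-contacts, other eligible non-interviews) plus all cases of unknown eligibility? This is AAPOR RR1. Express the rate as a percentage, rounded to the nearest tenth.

Refusal or break-off = 17 + 13 = 30
Non-contacts = 5 + 5 = 10
Ineligible = 6 + 13 = 19
Num: 63
Base: 63 + 7 + 30 + 10 + 10 + 71 = 191
RR1 = 63 / 191 = 0.3298

33.0%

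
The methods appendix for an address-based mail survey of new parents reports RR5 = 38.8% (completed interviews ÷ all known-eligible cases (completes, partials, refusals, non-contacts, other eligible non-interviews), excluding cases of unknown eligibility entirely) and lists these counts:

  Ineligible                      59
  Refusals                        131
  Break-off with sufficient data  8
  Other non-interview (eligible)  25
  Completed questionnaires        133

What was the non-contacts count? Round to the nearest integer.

RR5 = 133 / D = 0.388
D = 133 / 0.388 = 342.8
Remaining denominator categories sum to 297
non-contacts = 342.8 − 297 ≈ 46

46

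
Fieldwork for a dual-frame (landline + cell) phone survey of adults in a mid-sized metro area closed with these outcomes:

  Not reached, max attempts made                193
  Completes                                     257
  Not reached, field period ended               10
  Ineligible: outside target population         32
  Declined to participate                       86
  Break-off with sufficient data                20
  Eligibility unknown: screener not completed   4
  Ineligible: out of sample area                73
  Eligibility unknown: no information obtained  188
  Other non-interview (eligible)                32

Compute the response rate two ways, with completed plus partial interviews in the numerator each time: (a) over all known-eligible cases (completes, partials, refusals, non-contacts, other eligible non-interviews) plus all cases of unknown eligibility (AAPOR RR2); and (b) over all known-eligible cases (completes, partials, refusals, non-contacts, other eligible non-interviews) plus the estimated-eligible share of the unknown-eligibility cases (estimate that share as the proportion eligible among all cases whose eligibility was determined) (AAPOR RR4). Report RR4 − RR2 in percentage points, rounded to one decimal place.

1.3

No answer / not reached = 10 + 193 = 203
Eligibility not determined = 4 + 188 = 192
Not eligible = 32 + 73 = 105
Numerator → 257 + 20 = 277
Denominator → 257 + 20 + 86 + 203 + 32 + 192 = 790
RR2 = 277 / 790 = 0.3506
Known eligible → 257 + 20 + 86 + 203 + 32 = 598
e = 598 / (598 + 105) = 598 / 703 = 0.8506
Eligible share of unknowns → 0.8506 × 192 = 163.32
Denominator → 598 + 163.32 = 761.32
RR4 = 277 / 761.32 = 0.3638
Difference = 36.38 − 35.06 = 1.32 percentage points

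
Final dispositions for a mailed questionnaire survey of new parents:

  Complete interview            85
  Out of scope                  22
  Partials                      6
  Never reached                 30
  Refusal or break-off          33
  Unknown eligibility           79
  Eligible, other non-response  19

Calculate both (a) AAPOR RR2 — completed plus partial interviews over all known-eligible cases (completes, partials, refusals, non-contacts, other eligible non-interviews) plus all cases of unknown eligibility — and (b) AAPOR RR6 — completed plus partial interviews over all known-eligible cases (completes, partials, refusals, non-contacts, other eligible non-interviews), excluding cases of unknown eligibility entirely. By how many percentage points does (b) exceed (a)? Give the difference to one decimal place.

Num = 85 + 6 = 91
Base = 85 + 6 + 33 + 30 + 19 + 79 = 252
RR2 = 91 / 252 = 0.3611
Base = 85 + 6 + 33 + 30 + 19 = 173
RR6 = 91 / 173 = 0.5260
Difference = 52.60 − 36.11 = 16.49 percentage points

16.5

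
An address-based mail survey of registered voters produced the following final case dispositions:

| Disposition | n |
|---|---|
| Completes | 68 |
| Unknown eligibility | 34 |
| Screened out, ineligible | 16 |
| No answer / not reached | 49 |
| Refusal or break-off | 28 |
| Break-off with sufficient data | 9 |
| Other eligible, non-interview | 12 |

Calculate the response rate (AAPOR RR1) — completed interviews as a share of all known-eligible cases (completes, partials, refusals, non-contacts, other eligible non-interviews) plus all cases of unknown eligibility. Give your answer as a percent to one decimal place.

34.0%

Top → 68
Denom → 68 + 9 + 28 + 49 + 12 + 34 = 200
RR1 = 68 / 200 = 0.3400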